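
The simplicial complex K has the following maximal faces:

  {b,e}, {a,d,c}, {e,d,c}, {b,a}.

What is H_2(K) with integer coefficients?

Order the vertices as a < b < c < d < e. Listing each simplex with vertices in this order, K has dimension 2 with simplices:

  0-simplices (5): a, b, c, d, e
  1-simplices (7): ab, ac, ad, be, cd, ce, de
  2-simplices (2): acd, cde

Hence C_0 ≅ Z^5, C_1 ≅ Z^7, C_2 ≅ Z^2.

∂_1: C_1 → C_0 is given by ∂[p,q] = [q] − [p]. For instance
  ∂cd = d − c.
The 5×7 boundary matrix has rank 4 and Smith normal form diag(1,1,1,1).

The boundary map ∂_2: C_2 → C_1 sends each 2-simplex [p,q,r] to [q,r] − [p,r] + [p,q]. For instance
  ∂acd = cd − ad + ac,
  ∂cde = de − ce + cd.
The resulting 7×2 matrix has rank 2, and its Smith normal form has invariant factors (1,1).

From H_k ≅ ker(∂_k) / im(∂_{k+1}) we obtain:

  H_2: rank ker ∂_2 − rank ∂_3 = (2 − 2) − 0 = 0, and there is no ∂_3, so H_2 = 0.

H_2 = 0.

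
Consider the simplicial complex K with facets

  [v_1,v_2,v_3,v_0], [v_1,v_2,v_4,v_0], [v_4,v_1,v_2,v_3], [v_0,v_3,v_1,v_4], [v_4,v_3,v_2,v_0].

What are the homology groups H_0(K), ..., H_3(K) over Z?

We work with the vertex ordering v_0 < v_1 < v_2 < v_3 < v_4. The simplices of K, each written with vertices in increasing order, are:

  0-simplices (5): [v_0], [v_1], [v_2], [v_3], [v_4]
  1-simplices (10): [v_0,v_1], [v_0,v_2], [v_0,v_3], [v_0,v_4], [v_1,v_2], [v_1,v_3], [v_1,v_4], [v_2,v_3], [v_2,v_4], [v_3,v_4]
  2-simplices (10): [v_0,v_1,v_2], [v_0,v_1,v_3], [v_0,v_1,v_4], [v_0,v_2,v_3], [v_0,v_2,v_4], [v_0,v_3,v_4], [v_1,v_2,v_3], [v_1,v_2,v_4], [v_1,v_3,v_4], [v_2,v_3,v_4]
  3-simplices (5): [v_0,v_1,v_2,v_3], [v_0,v_1,v_2,v_4], [v_0,v_1,v_3,v_4], [v_0,v_2,v_3,v_4], [v_1,v_2,v_3,v_4]

so the chain groups are C_0 ≅ Z^5, C_1 ≅ Z^10, C_2 ≅ Z^10, C_3 ≅ Z^5.

∂_1: C_1 → C_0 maps an edge to its endpoints' difference, ∂[p,q] = q − p. For instance
  ∂[v_2,v_4] = [v_4] − [v_2].
As a 5×10 matrix over Z this has rank 4, with invariant factors (1,1,1,1).

Boundary ∂_2: C_2 → C_1 maps a triangle to the signed sum of its edges. For instance
  ∂[v_1,v_3,v_4] = [v_3,v_4] − [v_1,v_4] + [v_1,v_3],
  ∂[v_0,v_2,v_3] = [v_2,v_3] − [v_0,v_3] + [v_0,v_2].
As a 10×10 matrix over Z this has rank 6, with invariant factors (1,1,1,1,1,1).

The boundary map ∂_3: C_3 → C_2 sends each 3-simplex σ to the alternating sum Σ_i (−1)^i (σ with its i-th vertex removed). For instance
  ∂[v_0,v_1,v_3,v_4] = [v_1,v_3,v_4] − [v_0,v_3,v_4] + [v_0,v_1,v_4] − [v_0,v_1,v_3],
  ∂[v_0,v_2,v_3,v_4] = [v_2,v_3,v_4] − [v_0,v_3,v_4] + [v_0,v_2,v_4] − [v_0,v_2,v_3].
The 10×5 boundary matrix has rank 4 and Smith normal form diag(1,1,1,1).

From H_k ≅ ker(∂_k) / im(∂_{k+1}) we obtain:

  H_0: rank C_0 − rank ∂_1 = 5 − 4 = 1, and the invariant factors of ∂_1 are all 1, so H_0 = Z.
  H_1: rank ker ∂_1 − rank ∂_2 = (10 − 4) − 6 = 0, and the invariant factors of ∂_2 are all 1, so H_1 = 0.
  H_2: rank ker ∂_2 − rank ∂_3 = (10 − 6) − 4 = 0, and the invariant factors of ∂_3 are all 1, so H_2 = 0.
  H_3: rank ker ∂_3 − rank ∂_4 = (5 − 4) − 0 = 1, and there is no ∂_4, so H_3 = Z.

(K is a triangulation of the 3-sphere S^3.)

H_0 = Z,  H_1 = 0,  H_2 = 0,  H_3 = Z.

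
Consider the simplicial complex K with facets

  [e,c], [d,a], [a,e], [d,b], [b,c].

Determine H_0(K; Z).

H_0 = Z.

We work with the vertex ordering a < b < c < d < e. The simplices of K, each written with vertices in increasing order, are:

  0-simplices (5): a, b, c, d, e
  1-simplices (5): ad, ae, bc, bd, ce

Hence C_0 ≅ Z^5, C_1 ≅ Z^5.

The boundary map ∂_1: C_1 → C_0 is given by ∂[p,q] = [q] − [p].
The resulting 5×5 matrix has rank 4, and its Smith normal form has invariant factors (1,1,1,1).

Computing H_k = (kernel of ∂_k) / (image of ∂_{k+1}):

  H_0: rank C_0 − rank ∂_1 = 5 − 4 = 1, and the invariant factors of ∂_1 are all 1, so H_0 ≅ Z.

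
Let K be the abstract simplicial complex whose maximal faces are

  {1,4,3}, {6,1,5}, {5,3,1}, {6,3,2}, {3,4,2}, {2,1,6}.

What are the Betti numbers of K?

b_0 = 1, b_1 = 1, b_2 = 0.

We work with the vertex ordering 1 < 2 < 3 < 4 < 5 < 6. The simplices of K, each written with vertices in increasing order, are:

  0-simplices (6): [1], [2], [3], [4], [5], [6]
  1-simplices (12): [1,2], [1,3], [1,4], [1,5], [1,6], [2,3], [2,4], [2,6], [3,4], [3,5], [3,6], [5,6]
  2-simplices (6): [1,2,6], [1,3,4], [1,3,5], [1,5,6], [2,3,4], [2,3,6]

so the chain groups are C_0 ≅ Z^6, C_1 ≅ Z^12, C_2 ≅ Z^6.

Boundary ∂_1: C_1 → C_0 maps an edge to its endpoints' difference, ∂[p,q] = q − p. For instance
  ∂[1,3] = [3] − [1].
This gives a 6×12 integer matrix of rank 5; reducing to Smith normal form yields diagonal entries (1,1,1,1,1).

∂_2: C_2 → C_1 sends each 2-simplex [p,q,r] to [q,r] − [p,r] + [p,q]. For instance
  ∂[1,3,4] = [3,4] − [1,4] + [1,3],
  ∂[2,3,4] = [3,4] − [2,4] + [2,3].
As a 12×6 matrix over Z this has rank 6, with invariant factors (1,1,1,1,1,1).

Now H_k = ker ∂_k / im ∂_{k+1}, so:

  H_0: rank C_0 − rank ∂_1 = 6 − 5 = 1, and the invariant factors of ∂_1 are all 1, so H_0 ≅ Z.
  H_1: rank ker ∂_1 − rank ∂_2 = (12 − 5) − 6 = 1, and the invariant factors of ∂_2 are all 1, so H_1 ≅ Z.
  H_2: rank ker ∂_2 − rank ∂_3 = (6 − 6) − 0 = 0, and there is no ∂_3, so H_2 ≅ 0.

As a check, the Euler characteristic is 6 − 12 + 6 = 0, which agrees with 1 − 1 + 0 = 0.
(K is a triangulation of the cylinder S^1 x I.)

Hence the Betti numbers are b_0 = 1, b_1 = 1, b_2 = 0.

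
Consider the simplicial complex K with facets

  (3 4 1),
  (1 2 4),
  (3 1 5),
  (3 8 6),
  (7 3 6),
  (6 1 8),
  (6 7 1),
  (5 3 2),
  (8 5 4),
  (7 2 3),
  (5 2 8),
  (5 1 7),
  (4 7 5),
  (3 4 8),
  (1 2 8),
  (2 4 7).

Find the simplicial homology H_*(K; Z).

H_0 ≅ Z,  H_1 ≅ Z^2,  H_2 ≅ Z.

We work with the vertex ordering 1 < 2 < 3 < 4 < 5 < 6 < 7 < 8. The simplices of K, each written with vertices in increasing order, are:

  0-simplices (8): [1], [2], [3], [4], [5], [6], [7], [8]
  1-simplices (24): (24 of them)
  2-simplices (16): [1,2,4], [1,2,8], [1,3,4], [1,3,5], [1,5,7], [1,6,7], [1,6,8], [2,3,5], [2,3,7], [2,4,7], [2,5,8], [3,4,8], [3,6,7], [3,6,8], [4,5,7], [4,5,8]

Hence C_0 ≅ Z^8, C_1 ≅ Z^24, C_2 ≅ Z^16.

The boundary map ∂_1: C_1 → C_0 is given by ∂[p,q] = [q] − [p]. For instance
  ∂[1,6] = [6] − [1].
As a 8×24 matrix over Z this has rank 7, with invariant factors (1,1,1,1,1,1,1).

Boundary ∂_2: C_2 → C_1 maps a triangle to the signed sum of its edges. For instance
  ∂[2,3,5] = [3,5] − [2,5] + [2,3],
  ∂[1,6,8] = [6,8] − [1,8] + [1,6].
The resulting 24×16 matrix has rank 15, and its Smith normal form has invariant factors (1,1,1,1,1,1,1,1,1,1,1,1,1,1,1).

Reading off H_k = ker ∂_k / im ∂_{k+1}:

  H_0: rank C_0 − rank ∂_1 = 8 − 7 = 1, and the invariant factors of ∂_1 are all 1, so H_0 = Z.
  H_1: rank ker ∂_1 − rank ∂_2 = (24 − 7) − 15 = 2, and the invariant factors of ∂_2 are all 1, so H_1 = Z^2.
  H_2: rank ker ∂_2 − rank ∂_3 = (16 − 15) − 0 = 1, and there is no ∂_3, so H_2 = Z.

(K is a triangulation of the torus T^2.)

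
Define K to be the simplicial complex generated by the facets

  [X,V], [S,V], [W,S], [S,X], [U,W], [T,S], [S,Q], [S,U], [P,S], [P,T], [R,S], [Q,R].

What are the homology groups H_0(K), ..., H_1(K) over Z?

H_0 ≅ Z,  H_1 ≅ Z^4.

We work with the vertex ordering P < Q < R < S < T < U < V < W < X. The simplices of K, each written with vertices in increasing order, are:

  0-simplices (9): P, Q, R, S, T, U, V, W, X
  1-simplices (12): PS, PT, QR, QS, RS, ST, SU, SV, SW, SX, UW, VX

giving chain groups C_0 ≅ Z^9, C_1 ≅ Z^12.

Boundary ∂_1: C_1 → C_0 sends each edge [p,q] (with p < q) to q − p. For instance
  ∂SX = X − S.
The resulting 9×12 matrix has rank 8, and its Smith normal form has invariant factors (1,1,1,1,1,1,1,1).

Reading off H_k = ker ∂_k / im ∂_{k+1}:

  H_0: rank C_0 − rank ∂_1 = 9 − 8 = 1, and the invariant factors of ∂_1 are all 1, so H_0 ≅ Z.
  H_1: rank ker ∂_1 − rank ∂_2 = (12 − 8) − 0 = 4, and there is no ∂_2, so H_1 ≅ Z^4.

As a check, the Euler characteristic is 9 − 12 = -3, which agrees with 1 − 4 = -3.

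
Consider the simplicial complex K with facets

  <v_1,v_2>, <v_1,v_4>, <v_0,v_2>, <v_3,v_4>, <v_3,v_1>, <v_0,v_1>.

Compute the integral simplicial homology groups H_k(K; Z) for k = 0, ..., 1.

Take the total order v_0 < v_1 < v_2 < v_3 < v_4 on the vertex set. Then K (dimension 1) consists of the simplices:

  0-simplices (5): [v_0], [v_1], [v_2], [v_3], [v_4]
  1-simplices (6): [v_0,v_1], [v_0,v_2], [v_1,v_2], [v_1,v_3], [v_1,v_4], [v_3,v_4]

so the chain groups are C_0 ≅ Z^5, C_1 ≅ Z^6.

The boundary map ∂_1: C_1 → C_0 is given by ∂[p,q] = [q] − [p]. For instance
  ∂[v_0,v_1] = [v_1] − [v_0].
This gives a 5×6 integer matrix of rank 4; reducing to Smith normal form yields diagonal entries (1,1,1,1).

Reading off H_k = ker ∂_k / im ∂_{k+1}:

  H_0: rank C_0 − rank ∂_1 = 5 − 4 = 1, and the invariant factors of ∂_1 are all 1, so H_0 ≅ Z.
  H_1: rank ker ∂_1 − rank ∂_2 = (6 − 4) − 0 = 2, and there is no ∂_2, so H_1 ≅ Z^2.

(K is a triangulation of a wedge of 2 circles.)

H_0 ≅ Z,  H_1 ≅ Z^2.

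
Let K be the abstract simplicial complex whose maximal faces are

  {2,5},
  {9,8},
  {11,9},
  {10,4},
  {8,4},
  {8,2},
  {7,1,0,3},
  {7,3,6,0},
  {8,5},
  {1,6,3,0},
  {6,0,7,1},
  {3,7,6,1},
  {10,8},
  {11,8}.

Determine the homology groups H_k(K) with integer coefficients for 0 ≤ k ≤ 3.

Take the total order 0 < 1 < 2 < 3 < 4 < 5 < 6 < 7 < 8 < 9 < 10 < 11 on the vertex set. Then K (dimension 3) consists of the simplices:

  0-simplices (12): [0], [1], [2], [3], [4], [5], [6], [7], [8], [9], [10], [11]
  1-simplices (19): [0,1], [0,3], [0,6], [0,7], [1,3], [1,6], [1,7], [2,5], [2,8], [3,6], [3,7], [4,8], [4,10], [5,8], [6,7], [8,9], [8,10], [8,11], [9,11]
  2-simplices (10): [0,1,3], [0,1,6], [0,1,7], [0,3,6], [0,3,7], [0,6,7], [1,3,6], [1,3,7], [1,6,7], [3,6,7]
  3-simplices (5): [0,1,3,6], [0,1,3,7], [0,1,6,7], [0,3,6,7], [1,3,6,7]

so the chain groups are C_0 ≅ Z^12, C_1 ≅ Z^19, C_2 ≅ Z^10, C_3 ≅ Z^5.

The boundary map ∂_1: C_1 → C_0 sends each edge [p,q] (with p < q) to q − p. For instance
  ∂[1,3] = [3] − [1].
The 12×19 boundary matrix has rank 10 and Smith normal form diag(1,1,1,1,1,1,1,1,1,1).

Boundary ∂_2: C_2 → C_1 sends each 2-simplex [p,q,r] to [q,r] − [p,r] + [p,q]. For instance
  ∂[0,3,7] = [3,7] − [0,7] + [0,3],
  ∂[0,1,3] = [1,3] − [0,3] + [0,1].
This gives a 19×10 integer matrix of rank 6; reducing to Smith normal form yields diagonal entries (1,1,1,1,1,1).

∂_3: C_3 → C_2 sends each 3-simplex σ to the alternating sum Σ_i (−1)^i (σ with its i-th vertex removed). For instance
  ∂[0,3,6,7] = [3,6,7] − [0,6,7] + [0,3,7] − [0,3,6],
  ∂[1,3,6,7] = [3,6,7] − [1,6,7] + [1,3,7] − [1,3,6].
The 10×5 boundary matrix has rank 4 and Smith normal form diag(1,1,1,1).

Now H_k = ker ∂_k / im ∂_{k+1}, so:

  H_0: rank C_0 − rank ∂_1 = 12 − 10 = 2, and the invariant factors of ∂_1 are all 1, so H_0 ≅ Z^2.
  H_1: rank ker ∂_1 − rank ∂_2 = (19 − 10) − 6 = 3, and the invariant factors of ∂_2 are all 1, so H_1 ≅ Z^3.
  H_2: rank ker ∂_2 − rank ∂_3 = (10 − 6) − 4 = 0, and the invariant factors of ∂_3 are all 1, so H_2 ≅ 0.
  H_3: rank ker ∂_3 − rank ∂_4 = (5 − 4) − 0 = 1, and there is no ∂_4, so H_3 ≅ Z.

As a check, the Euler characteristic is 12 − 19 + 10 − 5 = -2, which agrees with 2 − 3 + 0 − 1 = -2.
(K is a triangulation of the disjoint union of a wedge of 3 circles and the 3-sphere S^3.)

H_0 = Z^2,  H_1 = Z^3,  H_2 = 0,  H_3 = Z.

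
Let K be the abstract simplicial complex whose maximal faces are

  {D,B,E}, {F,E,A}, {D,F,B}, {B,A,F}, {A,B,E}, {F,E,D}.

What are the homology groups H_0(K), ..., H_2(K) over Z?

Order the vertices as A < B < D < E < F. Listing each simplex with vertices in this order, K has dimension 2 with simplices:

  0-simplices (5): A, B, D, E, F
  1-simplices (9): AB, AE, AF, BD, BE, BF, DE, DF, EF
  2-simplices (6): ABE, ABF, AEF, BDE, BDF, DEF

Hence C_0 ≅ Z^5, C_1 ≅ Z^9, C_2 ≅ Z^6.

∂_1: C_1 → C_0 maps an edge to its endpoints' difference, ∂[p,q] = q − p.
This gives a 5×9 integer matrix of rank 4; reducing to Smith normal form yields diagonal entries (1,1,1,1).

Boundary ∂_2: C_2 → C_1 sends each 2-simplex [p,q,r] to [q,r] − [p,r] + [p,q]. For instance
  ∂ABE = BE − AE + AB,
  ∂BDE = DE − BE + BD.
The 9×6 boundary matrix has rank 5 and Smith normal form diag(1,1,1,1,1).

Reading off H_k = ker ∂_k / im ∂_{k+1}:

  H_0: rank C_0 − rank ∂_1 = 5 − 4 = 1, and the invariant factors of ∂_1 are all 1, so H_0 = Z.
  H_1: rank ker ∂_1 − rank ∂_2 = (9 − 4) − 5 = 0, and the invariant factors of ∂_2 are all 1, so H_1 = 0.
  H_2: rank ker ∂_2 − rank ∂_3 = (6 − 5) − 0 = 1, and there is no ∂_3, so H_2 = Z.

As a check, the Euler characteristic is 5 − 9 + 6 = 2, which agrees with 1 − 0 + 1 = 2.

H_0 = Z,  H_1 = 0,  H_2 = Z.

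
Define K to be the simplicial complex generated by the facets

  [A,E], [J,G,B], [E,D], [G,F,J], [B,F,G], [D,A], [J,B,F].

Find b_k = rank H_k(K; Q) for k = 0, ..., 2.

b_0 = 2, b_1 = 1, b_2 = 1.

Fix the vertex order A < B < D < E < F < G < J and write every simplex with vertices in increasing order. Then dim K = 2 and the simplices of K are:

  0-simplices (7): A, B, D, E, F, G, J
  1-simplices (9): AD, AE, BF, BG, BJ, DE, FG, FJ, GJ
  2-simplices (4): BFG, BFJ, BGJ, FGJ

giving chain groups C_0 ≅ Z^7, C_1 ≅ Z^9, C_2 ≅ Z^4.

∂_1: C_1 → C_0 sends each edge [p,q] (with p < q) to q − p.
The 7×9 boundary matrix has rank 5 and Smith normal form diag(1,1,1,1,1).

∂_2: C_2 → C_1 sends each 2-simplex [p,q,r] to [q,r] − [p,r] + [p,q]. For instance
  ∂BFJ = FJ − BJ + BF,
  ∂BFG = FG − BG + BF.
The 9×4 boundary matrix has rank 3 and Smith normal form diag(1,1,1).

Computing H_k = (kernel of ∂_k) / (image of ∂_{k+1}):

  H_0: rank C_0 − rank ∂_1 = 7 − 5 = 2, and the invariant factors of ∂_1 are all 1, so H_0 = Z^2.
  H_1: rank ker ∂_1 − rank ∂_2 = (9 − 5) − 3 = 1, and the invariant factors of ∂_2 are all 1, so H_1 = Z.
  H_2: rank ker ∂_2 − rank ∂_3 = (4 − 3) − 0 = 1, and there is no ∂_3, so H_2 = Z.

Hence the Betti numbers are b_0 = 2, b_1 = 1, b_2 = 1.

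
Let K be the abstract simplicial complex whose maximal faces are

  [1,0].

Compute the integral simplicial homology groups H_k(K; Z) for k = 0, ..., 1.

H_0 ≅ Z,  H_1 = 0.

Take the total order 0 < 1 on the vertex set. Then K (dimension 1) consists of the simplices:

  0-simplices (2): [0], [1]
  1-simplices (1): [0,1]

Hence C_0 ≅ Z^2, C_1 ≅ Z^1.

∂_1: C_1 → C_0 is given by ∂[p,q] = [q] − [p].
The 2×1 boundary matrix has rank 1 and Smith normal form diag(1).

Computing H_k = (kernel of ∂_k) / (image of ∂_{k+1}):

  H_0: rank C_0 − rank ∂_1 = 2 − 1 = 1, and the invariant factors of ∂_1 are all 1, so H_0 = Z.
  H_1: rank ker ∂_1 − rank ∂_2 = (1 − 1) − 0 = 0, and there is no ∂_2, so H_1 = 0.

As a check, the Euler characteristic is 2 − 1 = 1, which agrees with 1 − 0 = 1.
(K is a triangulation of the 1-simplex.)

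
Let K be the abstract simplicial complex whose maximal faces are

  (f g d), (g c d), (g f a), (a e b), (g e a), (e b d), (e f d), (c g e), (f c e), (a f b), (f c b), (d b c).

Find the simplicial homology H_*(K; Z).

Take the total order a < b < c < d < e < f < g on the vertex set. Then K (dimension 2) consists of the simplices:

  0-simplices (7): a, b, c, d, e, f, g
  1-simplices (18): ab, ae, af, ag, bc, bd, be, bf, cd, ce, cf, cg, de, df, dg, ef, eg, fg
  2-simplices (12): abe, abf, aeg, afg, bcd, bcf, bde, cdg, cef, ceg, def, dfg

so the chain groups are C_0 ≅ Z^7, C_1 ≅ Z^18, C_2 ≅ Z^12.

Boundary ∂_1: C_1 → C_0 is given by ∂[p,q] = [q] − [p]. For instance
  ∂ab = b − a.
The resulting 7×18 matrix has rank 6, and its Smith normal form has invariant factors (1,1,1,1,1,1).

∂_2: C_2 → C_1 sends each 2-simplex [p,q,r] to [q,r] − [p,r] + [p,q]. For instance
  ∂dfg = fg − dg + df,
  ∂abe = be − ae + ab.
As a 18×12 matrix over Z this has rank 12, with invariant factors (1,1,1,1,1,1,1,1,1,1,1,2).

Reading off H_k = ker ∂_k / im ∂_{k+1}:

  H_0: rank C_0 − rank ∂_1 = 7 − 6 = 1, and the invariant factors of ∂_1 are all 1, so H_0 ≅ Z.
  H_1: rank ker ∂_1 − rank ∂_2 = (18 − 6) − 12 = 0, and ∂_2 has invariant factor 2 > 1, so H_1 ≅ Z/2.
  H_2: rank ker ∂_2 − rank ∂_3 = (12 − 12) − 0 = 0, and there is no ∂_3, so H_2 ≅ 0.

As a check, the Euler characteristic is 7 − 18 + 12 = 1, which agrees with 1 − 0 + 0 = 1.

H_0 = Z,  H_1 = Z/2,  H_2 = 0.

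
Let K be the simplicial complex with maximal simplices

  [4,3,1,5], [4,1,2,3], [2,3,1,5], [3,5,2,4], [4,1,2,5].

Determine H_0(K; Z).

H_0 = Z.

Fix the vertex order 1 < 2 < 3 < 4 < 5 and write every simplex with vertices in increasing order. Then dim K = 3 and the simplices of K are:

  0-simplices (5): [1], [2], [3], [4], [5]
  1-simplices (10): [1,2], [1,3], [1,4], [1,5], [2,3], [2,4], [2,5], [3,4], [3,5], [4,5]
  2-simplices (10): [1,2,3], [1,2,4], [1,2,5], [1,3,4], [1,3,5], [1,4,5], [2,3,4], [2,3,5], [2,4,5], [3,4,5]
  3-simplices (5): [1,2,3,4], [1,2,3,5], [1,2,4,5], [1,3,4,5], [2,3,4,5]

so the chain groups are C_0 ≅ Z^5, C_1 ≅ Z^10, C_2 ≅ Z^10, C_3 ≅ Z^5.

∂_1: C_1 → C_0 is given by ∂[p,q] = [q] − [p]. For instance
  ∂[1,2] = [2] − [1].
The resulting 5×10 matrix has rank 4, and its Smith normal form has invariant factors (1,1,1,1).

∂_2: C_2 → C_1 acts by ∂[p,q,r] = [q,r] − [p,r] + [p,q]. For instance
  ∂[3,4,5] = [4,5] − [3,5] + [3,4],
  ∂[2,3,5] = [3,5] − [2,5] + [2,3].
The 10×10 boundary matrix has rank 6 and Smith normal form diag(1,1,1,1,1,1).

∂_3: C_3 → C_2 sends each 3-simplex σ to the alternating sum Σ_i (−1)^i (σ with its i-th vertex removed). For instance
  ∂[2,3,4,5] = [3,4,5] − [2,4,5] + [2,3,5] − [2,3,4],
  ∂[1,2,3,5] = [2,3,5] − [1,3,5] + [1,2,5] − [1,2,3].
This gives a 10×5 integer matrix of rank 4; reducing to Smith normal form yields diagonal entries (1,1,1,1).

Computing H_k = (kernel of ∂_k) / (image of ∂_{k+1}):

  H_0: rank C_0 − rank ∂_1 = 5 − 4 = 1, and the invariant factors of ∂_1 are all 1, so H_0 ≅ Z.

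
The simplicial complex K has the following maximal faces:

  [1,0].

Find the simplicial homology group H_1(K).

We work with the vertex ordering 0 < 1. The simplices of K, each written with vertices in increasing order, are:

  0-simplices (2): [0], [1]
  1-simplices (1): [0,1]

Hence C_0 ≅ Z^2, C_1 ≅ Z^1.

Boundary ∂_1: C_1 → C_0 maps an edge to its endpoints' difference, ∂[p,q] = q − p. For instance
  ∂[0,1] = [1] − [0].
This gives a 2×1 integer matrix of rank 1; reducing to Smith normal form yields diagonal entries (1).

Now H_k = ker ∂_k / im ∂_{k+1}, so:

  H_1: rank ker ∂_1 − rank ∂_2 = (1 − 1) − 0 = 0, and there is no ∂_2, so H_1 = 0.

H_1 ≅ 0.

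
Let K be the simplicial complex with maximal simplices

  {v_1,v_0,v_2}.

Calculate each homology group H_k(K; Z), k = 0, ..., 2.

H_0 = Z,  H_1 = 0,  H_2 = 0.

Take the total order v_0 < v_1 < v_2 on the vertex set. Then K (dimension 2) consists of the simplices:

  0-simplices (3): [v_0], [v_1], [v_2]
  1-simplices (3): [v_0,v_1], [v_0,v_2], [v_1,v_2]
  2-simplices (1): [v_0,v_1,v_2]

so the chain groups are C_0 ≅ Z^3, C_1 ≅ Z^3, C_2 ≅ Z^1.

The boundary map ∂_1: C_1 → C_0 maps an edge to its endpoints' difference, ∂[p,q] = q − p.
The resulting 3×3 matrix has rank 2, and its Smith normal form has invariant factors (1,1).

∂_2: C_2 → C_1 acts by ∂[p,q,r] = [q,r] − [p,r] + [p,q]. For instance
  ∂[v_0,v_1,v_2] = [v_1,v_2] − [v_0,v_2] + [v_0,v_1].
The resulting 3×1 matrix has rank 1, and its Smith normal form has invariant factors (1).

Computing H_k = (kernel of ∂_k) / (image of ∂_{k+1}):

  H_0: rank C_0 − rank ∂_1 = 3 − 2 = 1, and the invariant factors of ∂_1 are all 1, so H_0 = Z.
  H_1: rank ker ∂_1 − rank ∂_2 = (3 − 2) − 1 = 0, and the invariant factors of ∂_2 are all 1, so H_1 = 0.
  H_2: rank ker ∂_2 − rank ∂_3 = (1 − 1) − 0 = 0, and there is no ∂_3, so H_2 = 0.

As a check, the Euler characteristic is 3 − 3 + 1 = 1, which agrees with 1 − 0 + 0 = 1.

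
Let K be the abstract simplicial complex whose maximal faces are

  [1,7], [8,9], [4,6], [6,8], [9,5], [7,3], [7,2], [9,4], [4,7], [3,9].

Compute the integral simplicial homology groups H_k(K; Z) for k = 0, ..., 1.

Fix the vertex order 1 < 2 < 3 < 4 < 5 < 6 < 7 < 8 < 9 and write every simplex with vertices in increasing order. Then dim K = 1 and the simplices of K are:

  0-simplices (9): [1], [2], [3], [4], [5], [6], [7], [8], [9]
  1-simplices (10): [1,7], [2,7], [3,7], [3,9], [4,6], [4,7], [4,9], [5,9], [6,8], [8,9]

giving chain groups C_0 ≅ Z^9, C_1 ≅ Z^10.

Boundary ∂_1: C_1 → C_0 sends each edge [p,q] (with p < q) to q − p.
This gives a 9×10 integer matrix of rank 8; reducing to Smith normal form yields diagonal entries (1,1,1,1,1,1,1,1).

From H_k ≅ ker(∂_k) / im(∂_{k+1}) we obtain:

  H_0: rank C_0 − rank ∂_1 = 9 − 8 = 1, and the invariant factors of ∂_1 are all 1, so H_0 = Z.
  H_1: rank ker ∂_1 − rank ∂_2 = (10 − 8) − 0 = 2, and there is no ∂_2, so H_1 = Z^2.

H_0 = Z,  H_1 = Z^2.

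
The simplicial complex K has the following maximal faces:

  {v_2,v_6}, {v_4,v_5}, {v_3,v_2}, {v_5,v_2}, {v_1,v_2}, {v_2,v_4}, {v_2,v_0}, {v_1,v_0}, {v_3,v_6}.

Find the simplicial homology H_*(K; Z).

H_0 ≅ Z,  H_1 ≅ Z^3.

Fix the vertex order v_0 < v_1 < v_2 < v_3 < v_4 < v_5 < v_6 and write every simplex with vertices in increasing order. Then dim K = 1 and the simplices of K are:

  0-simplices (7): [v_0], [v_1], [v_2], [v_3], [v_4], [v_5], [v_6]
  1-simplices (9): [v_0,v_1], [v_0,v_2], [v_1,v_2], [v_2,v_3], [v_2,v_4], [v_2,v_5], [v_2,v_6], [v_3,v_6], [v_4,v_5]

so the chain groups are C_0 ≅ Z^7, C_1 ≅ Z^9.

The boundary map ∂_1: C_1 → C_0 maps an edge to its endpoints' difference, ∂[p,q] = q − p. For instance
  ∂[v_0,v_2] = [v_2] − [v_0].
The 7×9 boundary matrix has rank 6 and Smith normal form diag(1,1,1,1,1,1).

Now H_k = ker ∂_k / im ∂_{k+1}, so:

  H_0: rank C_0 − rank ∂_1 = 7 − 6 = 1, and the invariant factors of ∂_1 are all 1, so H_0 ≅ Z.
  H_1: rank ker ∂_1 − rank ∂_2 = (9 − 6) − 0 = 3, and there is no ∂_2, so H_1 ≅ Z^3.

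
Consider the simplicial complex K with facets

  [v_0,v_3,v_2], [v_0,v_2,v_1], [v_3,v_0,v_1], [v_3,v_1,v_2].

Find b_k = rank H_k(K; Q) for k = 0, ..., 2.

Order the vertices as v_0 < v_1 < v_2 < v_3. Listing each simplex with vertices in this order, K has dimension 2 with simplices:

  0-simplices (4): [v_0], [v_1], [v_2], [v_3]
  1-simplices (6): [v_0,v_1], [v_0,v_2], [v_0,v_3], [v_1,v_2], [v_1,v_3], [v_2,v_3]
  2-simplices (4): [v_0,v_1,v_2], [v_0,v_1,v_3], [v_0,v_2,v_3], [v_1,v_2,v_3]

so the chain groups are C_0 ≅ Z^4, C_1 ≅ Z^6, C_2 ≅ Z^4.

The boundary map ∂_1: C_1 → C_0 maps an edge to its endpoints' difference, ∂[p,q] = q − p. For instance
  ∂[v_0,v_1] = [v_1] − [v_0].
This gives a 4×6 integer matrix of rank 3; reducing to Smith normal form yields diagonal entries (1,1,1).

The boundary map ∂_2: C_2 → C_1 sends each 2-simplex [p,q,r] to [q,r] − [p,r] + [p,q]. For instance
  ∂[v_1,v_2,v_3] = [v_2,v_3] − [v_1,v_3] + [v_1,v_2],
  ∂[v_0,v_1,v_2] = [v_1,v_2] − [v_0,v_2] + [v_0,v_1].
The 6×4 boundary matrix has rank 3 and Smith normal form diag(1,1,1).

Computing H_k = (kernel of ∂_k) / (image of ∂_{k+1}):

  H_0: rank C_0 − rank ∂_1 = 4 − 3 = 1, and the invariant factors of ∂_1 are all 1, so H_0 = Z.
  H_1: rank ker ∂_1 − rank ∂_2 = (6 − 3) − 3 = 0, and the invariant factors of ∂_2 are all 1, so H_1 = 0.
  H_2: rank ker ∂_2 − rank ∂_3 = (4 − 3) − 0 = 1, and there is no ∂_3, so H_2 = Z.

As a check, the Euler characteristic is 4 − 6 + 4 = 2, which agrees with 1 − 0 + 1 = 2.

Hence the Betti numbers are b_0 = 1, b_1 = 0, b_2 = 1.

b_0 = 1, b_1 = 0, b_2 = 1.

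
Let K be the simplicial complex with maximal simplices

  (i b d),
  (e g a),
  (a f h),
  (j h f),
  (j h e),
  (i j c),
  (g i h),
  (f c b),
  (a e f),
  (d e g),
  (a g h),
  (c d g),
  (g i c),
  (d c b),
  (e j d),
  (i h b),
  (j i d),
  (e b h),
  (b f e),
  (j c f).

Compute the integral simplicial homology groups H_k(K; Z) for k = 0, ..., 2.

Take the total order a < b < c < d < e < f < g < h < i < j on the vertex set. Then K (dimension 2) consists of the simplices:

  0-simplices (10): a, b, c, d, e, f, g, h, i, j
  1-simplices (30): ae, af, ag, ah, bc, bd, be, bf, bh, bi, cd, cf, cg, ci, cj, de, dg, di, dj, ef, eg, eh, ej, fh, fj, gh, gi, hi, hj, ij
  2-simplices (20): aef, aeg, afh, agh, bcd, bcf, bdi, bef, beh, bhi, cdg, cfj, cgi, cij, deg, dej, dij, ehj, fhj, ghi

giving chain groups C_0 ≅ Z^10, C_1 ≅ Z^30, C_2 ≅ Z^20.

∂_1: C_1 → C_0 is given by ∂[p,q] = [q] − [p].
The 10×30 boundary matrix has rank 9 and Smith normal form diag(1,1,1,1,1,1,1,1,1).

The boundary map ∂_2: C_2 → C_1 sends each 2-simplex [p,q,r] to [q,r] − [p,r] + [p,q]. For instance
  ∂aeg = eg − ag + ae,
  ∂ehj = hj − ej + eh.
The 30×20 boundary matrix has rank 20 and Smith normal form diag(1,1,1,1,1,1,1,1,1,1,1,1,1,1,1,1,1,1,1,2).

Now H_k = ker ∂_k / im ∂_{k+1}, so:

  H_0: rank C_0 − rank ∂_1 = 10 − 9 = 1, and the invariant factors of ∂_1 are all 1, so H_0 ≅ Z.
  H_1: rank ker ∂_1 − rank ∂_2 = (30 − 9) − 20 = 1, and ∂_2 has invariant factor 2 > 1, so H_1 ≅ Z ⊕ Z/2Z.
  H_2: rank ker ∂_2 − rank ∂_3 = (20 − 20) − 0 = 0, and there is no ∂_3, so H_2 ≅ 0.

H_0 ≅ Z,  H_1 ≅ Z ⊕ Z/2Z,  H_2 = 0.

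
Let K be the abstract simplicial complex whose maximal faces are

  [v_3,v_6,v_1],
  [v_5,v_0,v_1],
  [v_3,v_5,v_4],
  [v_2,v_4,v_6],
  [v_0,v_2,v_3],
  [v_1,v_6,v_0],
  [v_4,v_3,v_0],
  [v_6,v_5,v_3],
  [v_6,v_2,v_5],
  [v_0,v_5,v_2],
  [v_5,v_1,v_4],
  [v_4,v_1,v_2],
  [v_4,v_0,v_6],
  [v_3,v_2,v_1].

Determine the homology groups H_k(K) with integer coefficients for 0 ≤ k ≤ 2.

We work with the vertex ordering v_0 < v_1 < v_2 < v_3 < v_4 < v_5 < v_6. The simplices of K, each written with vertices in increasing order, are:

  0-simplices (7): [v_0], [v_1], [v_2], [v_3], [v_4], [v_5], [v_6]
  1-simplices (21): (21 of them)
  2-simplices (14): (14 of them)

giving chain groups C_0 ≅ Z^7, C_1 ≅ Z^21, C_2 ≅ Z^14.

Boundary ∂_1: C_1 → C_0 is given by ∂[p,q] = [q] − [p].
This gives a 7×21 integer matrix of rank 6; reducing to Smith normal form yields diagonal entries (1,1,1,1,1,1).

Boundary ∂_2: C_2 → C_1 acts by ∂[p,q,r] = [q,r] − [p,r] + [p,q]. For instance
  ∂[v_1,v_3,v_6] = [v_3,v_6] − [v_1,v_6] + [v_1,v_3],
  ∂[v_0,v_1,v_6] = [v_1,v_6] − [v_0,v_6] + [v_0,v_1].
The resulting 21×14 matrix has rank 13, and its Smith normal form has invariant factors (1,1,1,1,1,1,1,1,1,1,1,1,1).

Now H_k = ker ∂_k / im ∂_{k+1}, so:

  H_0: rank C_0 − rank ∂_1 = 7 − 6 = 1, and the invariant factors of ∂_1 are all 1, so H_0 ≅ Z.
  H_1: rank ker ∂_1 − rank ∂_2 = (21 − 6) − 13 = 2, and the invariant factors of ∂_2 are all 1, so H_1 ≅ Z^2.
  H_2: rank ker ∂_2 − rank ∂_3 = (14 − 13) − 0 = 1, and there is no ∂_3, so H_2 ≅ Z.

(K is a triangulation of the torus T^2.)

H_0 ≅ Z,  H_1 ≅ Z^2,  H_2 ≅ Z.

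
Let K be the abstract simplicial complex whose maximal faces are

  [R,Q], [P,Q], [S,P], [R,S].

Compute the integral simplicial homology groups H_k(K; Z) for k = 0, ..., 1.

We work with the vertex ordering P < Q < R < S. The simplices of K, each written with vertices in increasing order, are:

  0-simplices (4): P, Q, R, S
  1-simplices (4): PQ, PS, QR, RS

giving chain groups C_0 ≅ Z^4, C_1 ≅ Z^4.

The boundary map ∂_1: C_1 → C_0 maps an edge to its endpoints' difference, ∂[p,q] = q − p. For instance
  ∂QR = R − Q.
The 4×4 boundary matrix has rank 3 and Smith normal form diag(1,1,1).

From H_k ≅ ker(∂_k) / im(∂_{k+1}) we obtain:

  H_0: rank C_0 − rank ∂_1 = 4 − 3 = 1, and the invariant factors of ∂_1 are all 1, so H_0 ≅ Z.
  H_1: rank ker ∂_1 − rank ∂_2 = (4 − 3) − 0 = 1, and there is no ∂_2, so H_1 ≅ Z.

(K is a triangulation of the circle S^1.)

H_0 ≅ Z,  H_1 ≅ Z.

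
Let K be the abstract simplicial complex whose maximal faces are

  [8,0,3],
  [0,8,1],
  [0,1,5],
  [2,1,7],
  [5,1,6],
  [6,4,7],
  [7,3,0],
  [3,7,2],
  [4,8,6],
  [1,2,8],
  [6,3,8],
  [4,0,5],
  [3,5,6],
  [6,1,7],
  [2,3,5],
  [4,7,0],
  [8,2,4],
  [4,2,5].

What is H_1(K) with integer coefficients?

Order the vertices as 0 < 1 < 2 < 3 < 4 < 5 < 6 < 7 < 8. Listing each simplex with vertices in this order, K has dimension 2 with simplices:

  0-simplices (9): [0], [1], [2], [3], [4], [5], [6], [7], [8]
  1-simplices (27): (27 of them)
  2-simplices (18): [0,1,5], [0,1,8], [0,3,7], [0,3,8], [0,4,5], [0,4,7], [1,2,7], [1,2,8], [1,5,6], [1,6,7], [2,3,5], [2,3,7], [2,4,5], [2,4,8], [3,5,6], [3,6,8], [4,6,7], [4,6,8]

Hence C_0 ≅ Z^9, C_1 ≅ Z^27, C_2 ≅ Z^18.

Boundary ∂_1: C_1 → C_0 is given by ∂[p,q] = [q] − [p]. For instance
  ∂[3,8] = [8] − [3].
As a 9×27 matrix over Z this has rank 8, with invariant factors (1,1,1,1,1,1,1,1).

Boundary ∂_2: C_2 → C_1 acts by ∂[p,q,r] = [q,r] − [p,r] + [p,q]. For instance
  ∂[2,3,7] = [3,7] − [2,7] + [2,3],
  ∂[0,3,8] = [3,8] − [0,8] + [0,3].
The 27×18 boundary matrix has rank 17 and Smith normal form diag(1,1,1,1,1,1,1,1,1,1,1,1,1,1,1,1,1).

Reading off H_k = ker ∂_k / im ∂_{k+1}:

  H_1: rank ker ∂_1 − rank ∂_2 = (27 − 8) − 17 = 2, and the invariant factors of ∂_2 are all 1, so H_1 = Z^2.

H_1 = Z^2.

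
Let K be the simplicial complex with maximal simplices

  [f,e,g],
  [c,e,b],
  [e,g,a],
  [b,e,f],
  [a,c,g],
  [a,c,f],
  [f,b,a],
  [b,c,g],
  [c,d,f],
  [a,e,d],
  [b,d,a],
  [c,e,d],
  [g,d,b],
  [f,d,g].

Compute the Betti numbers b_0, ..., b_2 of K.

b_0 = 1, b_1 = 2, b_2 = 1.

Take the total order a < b < c < d < e < f < g on the vertex set. Then K (dimension 2) consists of the simplices:

  0-simplices (7): a, b, c, d, e, f, g
  1-simplices (21): ab, ac, ad, ae, af, ag, bc, bd, be, bf, bg, cd, ce, cf, cg, de, df, dg, ef, eg, fg
  2-simplices (14): abd, abf, acf, acg, ade, aeg, bce, bcg, bdg, bef, cde, cdf, dfg, efg

Hence C_0 ≅ Z^7, C_1 ≅ Z^21, C_2 ≅ Z^14.

The boundary map ∂_1: C_1 → C_0 is given by ∂[p,q] = [q] − [p].
This gives a 7×21 integer matrix of rank 6; reducing to Smith normal form yields diagonal entries (1,1,1,1,1,1).

The boundary map ∂_2: C_2 → C_1 maps a triangle to the signed sum of its edges. For instance
  ∂bce = ce − be + bc,
  ∂bdg = dg − bg + bd.
As a 21×14 matrix over Z this has rank 13, with invariant factors (1,1,1,1,1,1,1,1,1,1,1,1,1).

Reading off H_k = ker ∂_k / im ∂_{k+1}:

  H_0: rank C_0 − rank ∂_1 = 7 − 6 = 1, and the invariant factors of ∂_1 are all 1, so H_0 = Z.
  H_1: rank ker ∂_1 − rank ∂_2 = (21 − 6) − 13 = 2, and the invariant factors of ∂_2 are all 1, so H_1 = Z^2.
  H_2: rank ker ∂_2 − rank ∂_3 = (14 − 13) − 0 = 1, and there is no ∂_3, so H_2 = Z.

(K is a triangulation of the torus T^2.)

Hence the Betti numbers are b_0 = 1, b_1 = 2, b_2 = 1.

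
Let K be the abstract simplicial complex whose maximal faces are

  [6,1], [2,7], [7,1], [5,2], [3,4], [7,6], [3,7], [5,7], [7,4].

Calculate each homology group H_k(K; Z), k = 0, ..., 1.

We work with the vertex ordering 1 < 2 < 3 < 4 < 5 < 6 < 7. The simplices of K, each written with vertices in increasing order, are:

  0-simplices (7): [1], [2], [3], [4], [5], [6], [7]
  1-simplices (9): [1,6], [1,7], [2,5], [2,7], [3,4], [3,7], [4,7], [5,7], [6,7]

so the chain groups are C_0 ≅ Z^7, C_1 ≅ Z^9.

∂_1: C_1 → C_0 is given by ∂[p,q] = [q] − [p]. For instance
  ∂[4,7] = [7] − [4].
This gives a 7×9 integer matrix of rank 6; reducing to Smith normal form yields diagonal entries (1,1,1,1,1,1).

Now H_k = ker ∂_k / im ∂_{k+1}, so:

  H_0: rank C_0 − rank ∂_1 = 7 − 6 = 1, and the invariant factors of ∂_1 are all 1, so H_0 = Z.
  H_1: rank ker ∂_1 − rank ∂_2 = (9 − 6) − 0 = 3, and there is no ∂_2, so H_1 = Z^3.

H_0 = Z,  H_1 = Z^3.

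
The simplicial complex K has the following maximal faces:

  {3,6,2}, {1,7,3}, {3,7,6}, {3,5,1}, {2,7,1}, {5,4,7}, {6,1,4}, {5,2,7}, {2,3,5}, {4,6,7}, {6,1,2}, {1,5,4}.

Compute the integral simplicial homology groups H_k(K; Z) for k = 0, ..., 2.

Order the vertices as 1 < 2 < 3 < 4 < 5 < 6 < 7. Listing each simplex with vertices in this order, K has dimension 2 with simplices:

  0-simplices (7): [1], [2], [3], [4], [5], [6], [7]
  1-simplices (18): [1,2], [1,3], [1,4], [1,5], [1,6], [1,7], [2,3], [2,5], [2,6], [2,7], [3,5], [3,6], [3,7], [4,5], [4,6], [4,7], [5,7], [6,7]
  2-simplices (12): [1,2,6], [1,2,7], [1,3,5], [1,3,7], [1,4,5], [1,4,6], [2,3,5], [2,3,6], [2,5,7], [3,6,7], [4,5,7], [4,6,7]

so the chain groups are C_0 ≅ Z^7, C_1 ≅ Z^18, C_2 ≅ Z^12.

∂_1: C_1 → C_0 is given by ∂[p,q] = [q] − [p]. For instance
  ∂[2,3] = [3] − [2].
The resulting 7×18 matrix has rank 6, and its Smith normal form has invariant factors (1,1,1,1,1,1).

The boundary map ∂_2: C_2 → C_1 sends each 2-simplex [p,q,r] to [q,r] − [p,r] + [p,q]. For instance
  ∂[1,4,6] = [4,6] − [1,6] + [1,4],
  ∂[2,3,6] = [3,6] − [2,6] + [2,3].
The 18×12 boundary matrix has rank 12 and Smith normal form diag(1,1,1,1,1,1,1,1,1,1,1,2).

Reading off H_k = ker ∂_k / im ∂_{k+1}:

  H_0: rank C_0 − rank ∂_1 = 7 − 6 = 1, and the invariant factors of ∂_1 are all 1, so H_0 = Z.
  H_1: rank ker ∂_1 − rank ∂_2 = (18 − 6) − 12 = 0, and ∂_2 has invariant factor 2 > 1, so H_1 = Z/2.
  H_2: rank ker ∂_2 − rank ∂_3 = (12 − 12) − 0 = 0, and there is no ∂_3, so H_2 = 0.

As a check, the Euler characteristic is 7 − 18 + 12 = 1, which agrees with 1 − 0 + 0 = 1.
(K is a triangulation of the real projective plane RP^2.)

H_0 = Z,  H_1 = Z/2,  H_2 = 0.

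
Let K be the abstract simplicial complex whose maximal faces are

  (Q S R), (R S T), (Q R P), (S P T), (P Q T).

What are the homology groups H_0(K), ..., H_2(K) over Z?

H_0 ≅ Z,  H_1 ≅ Z,  H_2 = 0.

We work with the vertex ordering P < Q < R < S < T. The simplices of K, each written with vertices in increasing order, are:

  0-simplices (5): P, Q, R, S, T
  1-simplices (10): PQ, PR, PS, PT, QR, QS, QT, RS, RT, ST
  2-simplices (5): PQR, PQT, PST, QRS, RST

giving chain groups C_0 ≅ Z^5, C_1 ≅ Z^10, C_2 ≅ Z^5.

∂_1: C_1 → C_0 sends each edge [p,q] (with p < q) to q − p.
The resulting 5×10 matrix has rank 4, and its Smith normal form has invariant factors (1,1,1,1).

∂_2: C_2 → C_1 sends each 2-simplex [p,q,r] to [q,r] − [p,r] + [p,q]. For instance
  ∂RST = ST − RT + RS,
  ∂PQR = QR − PR + PQ.
This gives a 10×5 integer matrix of rank 5; reducing to Smith normal form yields diagonal entries (1,1,1,1,1).

Computing H_k = (kernel of ∂_k) / (image of ∂_{k+1}):

  H_0: rank C_0 − rank ∂_1 = 5 − 4 = 1, and the invariant factors of ∂_1 are all 1, so H_0 = Z.
  H_1: rank ker ∂_1 − rank ∂_2 = (10 − 4) − 5 = 1, and the invariant factors of ∂_2 are all 1, so H_1 = Z.
  H_2: rank ker ∂_2 − rank ∂_3 = (5 − 5) − 0 = 0, and there is no ∂_3, so H_2 = 0.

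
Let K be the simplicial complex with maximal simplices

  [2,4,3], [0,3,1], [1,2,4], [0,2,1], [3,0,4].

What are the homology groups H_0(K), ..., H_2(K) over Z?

H_0 ≅ Z,  H_1 ≅ Z,  H_2 = 0.

Fix the vertex order 0 < 1 < 2 < 3 < 4 and write every simplex with vertices in increasing order. Then dim K = 2 and the simplices of K are:

  0-simplices (5): [0], [1], [2], [3], [4]
  1-simplices (10): [0,1], [0,2], [0,3], [0,4], [1,2], [1,3], [1,4], [2,3], [2,4], [3,4]
  2-simplices (5): [0,1,2], [0,1,3], [0,3,4], [1,2,4], [2,3,4]

so the chain groups are C_0 ≅ Z^5, C_1 ≅ Z^10, C_2 ≅ Z^5.

∂_1: C_1 → C_0 is given by ∂[p,q] = [q] − [p]. For instance
  ∂[1,4] = [4] − [1].
The resulting 5×10 matrix has rank 4, and its Smith normal form has invariant factors (1,1,1,1).

Boundary ∂_2: C_2 → C_1 maps a triangle to the signed sum of its edges. For instance
  ∂[2,3,4] = [3,4] − [2,4] + [2,3],
  ∂[1,2,4] = [2,4] − [1,4] + [1,2].
The resulting 10×5 matrix has rank 5, and its Smith normal form has invariant factors (1,1,1,1,1).

From H_k ≅ ker(∂_k) / im(∂_{k+1}) we obtain:

  H_0: rank C_0 − rank ∂_1 = 5 − 4 = 1, and the invariant factors of ∂_1 are all 1, so H_0 ≅ Z.
  H_1: rank ker ∂_1 − rank ∂_2 = (10 − 4) − 5 = 1, and the invariant factors of ∂_2 are all 1, so H_1 ≅ Z.
  H_2: rank ker ∂_2 − rank ∂_3 = (5 − 5) − 0 = 0, and there is no ∂_3, so H_2 ≅ 0.

As a check, the Euler characteristic is 5 − 10 + 5 = 0, which agrees with 1 − 1 + 0 = 0.
(K is a triangulation of the Möbius band.)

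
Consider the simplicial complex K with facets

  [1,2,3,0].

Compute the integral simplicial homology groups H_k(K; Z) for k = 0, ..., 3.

We work with the vertex ordering 0 < 1 < 2 < 3. The simplices of K, each written with vertices in increasing order, are:

  0-simplices (4): [0], [1], [2], [3]
  1-simplices (6): [0,1], [0,2], [0,3], [1,2], [1,3], [2,3]
  2-simplices (4): [0,1,2], [0,1,3], [0,2,3], [1,2,3]
  3-simplices (1): [0,1,2,3]

so the chain groups are C_0 ≅ Z^4, C_1 ≅ Z^6, C_2 ≅ Z^4, C_3 ≅ Z^1.

The boundary map ∂_1: C_1 → C_0 maps an edge to its endpoints' difference, ∂[p,q] = q − p.
As a 4×6 matrix over Z this has rank 3, with invariant factors (1,1,1).

Boundary ∂_2: C_2 → C_1 acts by ∂[p,q,r] = [q,r] − [p,r] + [p,q]. For instance
  ∂[0,1,3] = [1,3] − [0,3] + [0,1],
  ∂[1,2,3] = [2,3] − [1,3] + [1,2].
This gives a 6×4 integer matrix of rank 3; reducing to Smith normal form yields diagonal entries (1,1,1).

∂_3: C_3 → C_2 sends each 3-simplex σ to the alternating sum Σ_i (−1)^i (σ with its i-th vertex removed). For instance
  ∂[0,1,2,3] = [1,2,3] − [0,2,3] + [0,1,3] − [0,1,2].
The 4×1 boundary matrix has rank 1 and Smith normal form diag(1).

From H_k ≅ ker(∂_k) / im(∂_{k+1}) we obtain:

  H_0: rank C_0 − rank ∂_1 = 4 − 3 = 1, and the invariant factors of ∂_1 are all 1, so H_0 = Z.
  H_1: rank ker ∂_1 − rank ∂_2 = (6 − 3) − 3 = 0, and the invariant factors of ∂_2 are all 1, so H_1 = 0.
  H_2: rank ker ∂_2 − rank ∂_3 = (4 − 3) − 1 = 0, and the invariant factors of ∂_3 are all 1, so H_2 = 0.
  H_3: rank ker ∂_3 − rank ∂_4 = (1 − 1) − 0 = 0, and there is no ∂_4, so H_3 = 0.

As a check, the Euler characteristic is 4 − 6 + 4 − 1 = 1, which agrees with 1 − 0 + 0 − 0 = 1.
(K is a triangulation of the 3-simplex.)

H_0 ≅ Z,  H_1 = 0,  H_2 = 0,  H_3 = 0.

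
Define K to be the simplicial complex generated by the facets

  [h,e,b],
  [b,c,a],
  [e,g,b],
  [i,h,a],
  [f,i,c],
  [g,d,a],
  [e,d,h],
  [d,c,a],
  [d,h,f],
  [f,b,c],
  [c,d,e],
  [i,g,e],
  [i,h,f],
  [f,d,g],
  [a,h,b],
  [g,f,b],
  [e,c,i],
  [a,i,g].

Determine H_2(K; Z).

Fix the vertex order a < b < c < d < e < f < g < h < i and write every simplex with vertices in increasing order. Then dim K = 2 and the simplices of K are:

  0-simplices (9): a, b, c, d, e, f, g, h, i
  1-simplices (27): ab, ac, ad, ag, ah, ai, bc, be, bf, bg, bh, cd, ce, cf, ci, de, df, dg, dh, eg, eh, ei, fg, fh, fi, gi, hi
  2-simplices (18): abc, abh, acd, adg, agi, ahi, bcf, beg, beh, bfg, cde, cei, cfi, deh, dfg, dfh, egi, fhi

so the chain groups are C_0 ≅ Z^9, C_1 ≅ Z^27, C_2 ≅ Z^18.

The boundary map ∂_1: C_1 → C_0 is given by ∂[p,q] = [q] − [p]. For instance
  ∂fg = g − f.
As a 9×27 matrix over Z this has rank 8, with invariant factors (1,1,1,1,1,1,1,1).

The boundary map ∂_2: C_2 → C_1 maps a triangle to the signed sum of its edges. For instance
  ∂cde = de − ce + cd,
  ∂ahi = hi − ai + ah.
The 27×18 boundary matrix has rank 17 and Smith normal form diag(1,1,1,1,1,1,1,1,1,1,1,1,1,1,1,1,1).

From H_k ≅ ker(∂_k) / im(∂_{k+1}) we obtain:

  H_2: rank ker ∂_2 − rank ∂_3 = (18 − 17) − 0 = 1, and there is no ∂_3, so H_2 ≅ Z.

H_2 ≅ Z.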